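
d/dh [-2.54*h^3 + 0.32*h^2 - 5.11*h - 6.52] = -7.62*h^2 + 0.64*h - 5.11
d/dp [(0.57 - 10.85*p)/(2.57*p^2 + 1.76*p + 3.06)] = (27.8845*p^2 - 2.9298*p - 34.2042)/(6.6049*p^4 + 9.0464*p^3 + 18.826*p^2 + 10.7712*p + 9.3636)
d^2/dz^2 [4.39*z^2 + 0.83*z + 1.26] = 8.78000000000000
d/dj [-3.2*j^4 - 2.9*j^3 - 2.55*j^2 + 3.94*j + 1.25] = -12.8*j^3 - 8.7*j^2 - 5.1*j + 3.94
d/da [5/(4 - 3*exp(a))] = 15*exp(a)/(3*exp(a) - 4)^2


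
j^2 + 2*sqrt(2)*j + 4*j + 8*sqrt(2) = (j + 4)*(j + 2*sqrt(2))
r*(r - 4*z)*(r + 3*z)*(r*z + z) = r^4*z - r^3*z^2 + r^3*z - 12*r^2*z^3 - r^2*z^2 - 12*r*z^3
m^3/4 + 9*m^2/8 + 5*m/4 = m*(m/4 + 1/2)*(m + 5/2)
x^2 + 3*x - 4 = (x - 1)*(x + 4)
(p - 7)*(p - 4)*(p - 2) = p^3 - 13*p^2 + 50*p - 56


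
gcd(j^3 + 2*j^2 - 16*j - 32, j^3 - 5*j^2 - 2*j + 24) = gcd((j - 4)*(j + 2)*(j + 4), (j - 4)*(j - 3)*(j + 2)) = j^2 - 2*j - 8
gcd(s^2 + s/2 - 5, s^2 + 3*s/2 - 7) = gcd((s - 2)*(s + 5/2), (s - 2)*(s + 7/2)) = s - 2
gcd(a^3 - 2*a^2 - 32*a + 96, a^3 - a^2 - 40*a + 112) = a^2 - 8*a + 16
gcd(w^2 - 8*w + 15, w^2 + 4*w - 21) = w - 3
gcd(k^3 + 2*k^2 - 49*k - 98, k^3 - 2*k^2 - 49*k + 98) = k^2 - 49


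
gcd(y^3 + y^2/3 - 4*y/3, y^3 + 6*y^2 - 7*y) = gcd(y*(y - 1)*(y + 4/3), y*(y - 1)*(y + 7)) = y^2 - y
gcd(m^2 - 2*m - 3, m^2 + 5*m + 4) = m + 1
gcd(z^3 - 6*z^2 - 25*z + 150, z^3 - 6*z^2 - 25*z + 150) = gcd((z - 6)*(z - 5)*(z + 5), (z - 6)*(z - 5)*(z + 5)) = z^3 - 6*z^2 - 25*z + 150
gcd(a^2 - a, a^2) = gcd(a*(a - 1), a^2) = a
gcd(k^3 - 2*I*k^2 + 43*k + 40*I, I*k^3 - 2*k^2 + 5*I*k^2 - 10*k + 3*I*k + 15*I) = 1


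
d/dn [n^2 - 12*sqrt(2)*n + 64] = 2*n - 12*sqrt(2)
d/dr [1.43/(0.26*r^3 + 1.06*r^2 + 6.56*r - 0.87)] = (-1.1154*r^2 - 3.0316*r - 9.3808)/(0.26*r^3 + 1.06*r^2 + 6.56*r - 0.87)^2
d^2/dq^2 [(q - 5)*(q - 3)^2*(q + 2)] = 12*q^2 - 54*q + 34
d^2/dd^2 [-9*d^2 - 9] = -18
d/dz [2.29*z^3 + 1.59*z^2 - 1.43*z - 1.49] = 6.87*z^2 + 3.18*z - 1.43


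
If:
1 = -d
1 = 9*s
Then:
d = -1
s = 1/9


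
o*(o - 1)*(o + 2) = o^3 + o^2 - 2*o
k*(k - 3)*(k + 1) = k^3 - 2*k^2 - 3*k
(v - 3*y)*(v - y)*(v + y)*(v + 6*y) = v^4 + 3*v^3*y - 19*v^2*y^2 - 3*v*y^3 + 18*y^4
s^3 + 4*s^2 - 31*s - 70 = (s - 5)*(s + 2)*(s + 7)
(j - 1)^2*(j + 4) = j^3 + 2*j^2 - 7*j + 4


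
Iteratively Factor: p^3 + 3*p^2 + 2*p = (p)*(p^2 + 3*p + 2) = p*(p + 2)*(p + 1)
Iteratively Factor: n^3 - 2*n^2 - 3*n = (n - 3)*(n^2 + n) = n*(n - 3)*(n + 1)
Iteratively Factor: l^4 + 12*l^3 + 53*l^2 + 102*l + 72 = (l + 3)*(l^3 + 9*l^2 + 26*l + 24) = (l + 3)*(l + 4)*(l^2 + 5*l + 6) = (l + 2)*(l + 3)*(l + 4)*(l + 3)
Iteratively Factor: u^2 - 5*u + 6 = (u - 3)*(u - 2)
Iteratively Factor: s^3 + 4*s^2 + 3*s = (s + 1)*(s^2 + 3*s) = s*(s + 1)*(s + 3)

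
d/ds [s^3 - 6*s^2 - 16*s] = 3*s^2 - 12*s - 16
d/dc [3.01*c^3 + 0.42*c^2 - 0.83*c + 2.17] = 9.03*c^2 + 0.84*c - 0.83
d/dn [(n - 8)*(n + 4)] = 2*n - 4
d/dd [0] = 0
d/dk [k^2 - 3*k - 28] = 2*k - 3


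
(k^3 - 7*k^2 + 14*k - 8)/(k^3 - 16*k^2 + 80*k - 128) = (k^2 - 3*k + 2)/(k^2 - 12*k + 32)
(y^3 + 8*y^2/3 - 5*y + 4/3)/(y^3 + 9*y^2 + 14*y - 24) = (y - 1/3)/(y + 6)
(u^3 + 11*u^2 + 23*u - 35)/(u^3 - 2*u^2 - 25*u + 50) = (u^2 + 6*u - 7)/(u^2 - 7*u + 10)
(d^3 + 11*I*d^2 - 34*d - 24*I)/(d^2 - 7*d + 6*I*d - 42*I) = (d^2 + 5*I*d - 4)/(d - 7)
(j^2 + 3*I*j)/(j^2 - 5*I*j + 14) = j*(j + 3*I)/(j^2 - 5*I*j + 14)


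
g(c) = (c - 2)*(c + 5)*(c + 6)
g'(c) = (c - 2)*(c + 5) + (c - 2)*(c + 6) + (c + 5)*(c + 6)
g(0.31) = -56.63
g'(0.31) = 13.87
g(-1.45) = -55.73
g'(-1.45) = -11.79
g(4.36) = 228.85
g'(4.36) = 143.51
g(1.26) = -33.63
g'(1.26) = 35.44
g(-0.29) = -61.59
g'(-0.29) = 3.03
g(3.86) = 162.49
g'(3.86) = 122.18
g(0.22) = -57.79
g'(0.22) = 12.11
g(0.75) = -48.52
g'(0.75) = 23.19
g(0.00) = -60.00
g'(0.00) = 8.00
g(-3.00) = -30.00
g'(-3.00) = -19.00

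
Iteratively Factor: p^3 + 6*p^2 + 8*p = (p + 4)*(p^2 + 2*p) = (p + 2)*(p + 4)*(p)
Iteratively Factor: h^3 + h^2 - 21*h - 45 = (h + 3)*(h^2 - 2*h - 15) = (h + 3)^2*(h - 5)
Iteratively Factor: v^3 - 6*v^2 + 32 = (v - 4)*(v^2 - 2*v - 8) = (v - 4)*(v + 2)*(v - 4)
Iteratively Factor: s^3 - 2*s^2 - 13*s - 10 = (s - 5)*(s^2 + 3*s + 2) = (s - 5)*(s + 1)*(s + 2)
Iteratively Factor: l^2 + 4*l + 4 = (l + 2)*(l + 2)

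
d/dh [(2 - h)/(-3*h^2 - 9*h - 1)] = (-3*h^2 + 12*h + 19)/(9*h^4 + 54*h^3 + 87*h^2 + 18*h + 1)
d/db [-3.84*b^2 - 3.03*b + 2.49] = -7.68*b - 3.03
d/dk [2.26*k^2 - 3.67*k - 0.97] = 4.52*k - 3.67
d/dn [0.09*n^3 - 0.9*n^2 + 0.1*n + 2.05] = 0.27*n^2 - 1.8*n + 0.1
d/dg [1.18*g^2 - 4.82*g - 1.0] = 2.36*g - 4.82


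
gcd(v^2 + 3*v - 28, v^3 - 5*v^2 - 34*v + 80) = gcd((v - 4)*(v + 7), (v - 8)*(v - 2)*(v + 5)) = 1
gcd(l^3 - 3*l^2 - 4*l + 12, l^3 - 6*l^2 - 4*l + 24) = l^2 - 4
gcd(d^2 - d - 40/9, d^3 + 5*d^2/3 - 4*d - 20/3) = d + 5/3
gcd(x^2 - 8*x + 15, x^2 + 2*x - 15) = x - 3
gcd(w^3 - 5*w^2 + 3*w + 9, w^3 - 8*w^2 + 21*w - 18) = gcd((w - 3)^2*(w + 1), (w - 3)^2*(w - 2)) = w^2 - 6*w + 9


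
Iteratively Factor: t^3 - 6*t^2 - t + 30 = (t - 3)*(t^2 - 3*t - 10) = (t - 3)*(t + 2)*(t - 5)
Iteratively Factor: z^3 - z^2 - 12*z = (z + 3)*(z^2 - 4*z) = (z - 4)*(z + 3)*(z)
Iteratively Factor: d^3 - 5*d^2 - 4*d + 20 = (d - 5)*(d^2 - 4) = (d - 5)*(d + 2)*(d - 2)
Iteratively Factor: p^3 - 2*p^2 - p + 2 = (p - 1)*(p^2 - p - 2) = (p - 2)*(p - 1)*(p + 1)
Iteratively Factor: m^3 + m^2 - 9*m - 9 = (m - 3)*(m^2 + 4*m + 3) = (m - 3)*(m + 3)*(m + 1)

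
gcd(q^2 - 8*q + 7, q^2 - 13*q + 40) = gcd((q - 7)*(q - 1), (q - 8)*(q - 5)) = 1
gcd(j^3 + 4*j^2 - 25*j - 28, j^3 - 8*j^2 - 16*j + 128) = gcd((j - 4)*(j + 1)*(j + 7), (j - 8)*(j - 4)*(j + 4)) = j - 4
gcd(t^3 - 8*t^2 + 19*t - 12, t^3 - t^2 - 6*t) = t - 3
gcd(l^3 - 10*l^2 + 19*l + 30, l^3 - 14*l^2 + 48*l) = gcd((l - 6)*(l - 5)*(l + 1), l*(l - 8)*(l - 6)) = l - 6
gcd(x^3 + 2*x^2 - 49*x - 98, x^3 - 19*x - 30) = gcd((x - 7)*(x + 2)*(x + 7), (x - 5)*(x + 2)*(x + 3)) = x + 2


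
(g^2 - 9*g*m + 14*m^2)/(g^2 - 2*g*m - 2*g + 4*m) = (g - 7*m)/(g - 2)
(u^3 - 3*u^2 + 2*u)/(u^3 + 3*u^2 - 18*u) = (u^2 - 3*u + 2)/(u^2 + 3*u - 18)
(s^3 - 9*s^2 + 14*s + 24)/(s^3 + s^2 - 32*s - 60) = (s^2 - 3*s - 4)/(s^2 + 7*s + 10)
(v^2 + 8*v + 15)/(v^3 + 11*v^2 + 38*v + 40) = (v + 3)/(v^2 + 6*v + 8)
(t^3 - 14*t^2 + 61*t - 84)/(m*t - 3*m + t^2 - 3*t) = (t^2 - 11*t + 28)/(m + t)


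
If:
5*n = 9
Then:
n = 9/5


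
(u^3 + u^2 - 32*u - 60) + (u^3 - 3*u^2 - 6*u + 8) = 2*u^3 - 2*u^2 - 38*u - 52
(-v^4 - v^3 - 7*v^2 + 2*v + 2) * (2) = -2*v^4 - 2*v^3 - 14*v^2 + 4*v + 4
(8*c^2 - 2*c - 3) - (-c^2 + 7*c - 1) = 9*c^2 - 9*c - 2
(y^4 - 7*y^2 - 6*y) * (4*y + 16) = 4*y^5 + 16*y^4 - 28*y^3 - 136*y^2 - 96*y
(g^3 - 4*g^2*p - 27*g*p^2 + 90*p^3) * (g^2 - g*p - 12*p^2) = g^5 - 5*g^4*p - 35*g^3*p^2 + 165*g^2*p^3 + 234*g*p^4 - 1080*p^5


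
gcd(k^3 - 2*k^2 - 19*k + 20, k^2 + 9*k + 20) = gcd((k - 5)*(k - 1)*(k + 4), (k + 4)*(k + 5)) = k + 4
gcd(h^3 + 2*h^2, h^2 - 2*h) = h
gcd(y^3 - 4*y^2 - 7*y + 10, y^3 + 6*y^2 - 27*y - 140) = y - 5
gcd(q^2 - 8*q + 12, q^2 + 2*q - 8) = q - 2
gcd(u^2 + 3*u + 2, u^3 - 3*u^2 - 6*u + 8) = u + 2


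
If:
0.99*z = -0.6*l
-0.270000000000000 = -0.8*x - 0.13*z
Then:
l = -1.65*z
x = 0.3375 - 0.1625*z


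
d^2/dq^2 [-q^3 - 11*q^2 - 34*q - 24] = -6*q - 22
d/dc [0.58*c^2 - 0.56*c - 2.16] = 1.16*c - 0.56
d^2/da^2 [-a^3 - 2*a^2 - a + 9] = -6*a - 4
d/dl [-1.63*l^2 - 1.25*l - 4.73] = -3.26*l - 1.25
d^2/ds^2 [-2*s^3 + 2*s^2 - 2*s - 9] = 4 - 12*s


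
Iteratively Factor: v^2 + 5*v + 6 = (v + 3)*(v + 2)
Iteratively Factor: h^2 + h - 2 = (h + 2)*(h - 1)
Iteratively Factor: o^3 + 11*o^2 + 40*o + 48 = (o + 4)*(o^2 + 7*o + 12) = (o + 3)*(o + 4)*(o + 4)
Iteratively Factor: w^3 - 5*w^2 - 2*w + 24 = (w - 4)*(w^2 - w - 6) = (w - 4)*(w - 3)*(w + 2)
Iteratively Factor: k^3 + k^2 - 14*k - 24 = (k - 4)*(k^2 + 5*k + 6) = (k - 4)*(k + 2)*(k + 3)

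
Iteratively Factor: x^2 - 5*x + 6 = (x - 2)*(x - 3)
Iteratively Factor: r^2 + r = (r)*(r + 1)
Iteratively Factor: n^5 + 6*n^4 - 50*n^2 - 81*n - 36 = (n + 3)*(n^4 + 3*n^3 - 9*n^2 - 23*n - 12) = (n + 1)*(n + 3)*(n^3 + 2*n^2 - 11*n - 12) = (n - 3)*(n + 1)*(n + 3)*(n^2 + 5*n + 4) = (n - 3)*(n + 1)^2*(n + 3)*(n + 4)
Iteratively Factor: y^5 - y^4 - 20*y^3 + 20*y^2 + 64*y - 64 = (y + 2)*(y^4 - 3*y^3 - 14*y^2 + 48*y - 32) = (y + 2)*(y + 4)*(y^3 - 7*y^2 + 14*y - 8) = (y - 1)*(y + 2)*(y + 4)*(y^2 - 6*y + 8) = (y - 4)*(y - 1)*(y + 2)*(y + 4)*(y - 2)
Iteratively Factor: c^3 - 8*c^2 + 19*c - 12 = (c - 1)*(c^2 - 7*c + 12) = (c - 3)*(c - 1)*(c - 4)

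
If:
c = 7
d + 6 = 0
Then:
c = 7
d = -6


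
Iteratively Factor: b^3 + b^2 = (b + 1)*(b^2) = b*(b + 1)*(b)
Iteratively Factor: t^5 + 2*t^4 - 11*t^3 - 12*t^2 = (t)*(t^4 + 2*t^3 - 11*t^2 - 12*t) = t*(t + 4)*(t^3 - 2*t^2 - 3*t) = t*(t + 1)*(t + 4)*(t^2 - 3*t) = t*(t - 3)*(t + 1)*(t + 4)*(t)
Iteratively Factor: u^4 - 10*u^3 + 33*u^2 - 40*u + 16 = (u - 4)*(u^3 - 6*u^2 + 9*u - 4) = (u - 4)*(u - 1)*(u^2 - 5*u + 4) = (u - 4)*(u - 1)^2*(u - 4)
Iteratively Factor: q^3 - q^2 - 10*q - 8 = (q + 1)*(q^2 - 2*q - 8) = (q - 4)*(q + 1)*(q + 2)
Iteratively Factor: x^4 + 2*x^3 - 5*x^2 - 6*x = (x + 1)*(x^3 + x^2 - 6*x) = (x + 1)*(x + 3)*(x^2 - 2*x) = x*(x + 1)*(x + 3)*(x - 2)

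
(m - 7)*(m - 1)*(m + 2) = m^3 - 6*m^2 - 9*m + 14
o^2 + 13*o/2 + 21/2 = (o + 3)*(o + 7/2)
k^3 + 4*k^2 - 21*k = k*(k - 3)*(k + 7)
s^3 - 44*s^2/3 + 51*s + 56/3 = (s - 8)*(s - 7)*(s + 1/3)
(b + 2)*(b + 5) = b^2 + 7*b + 10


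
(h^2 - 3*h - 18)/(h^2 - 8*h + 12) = (h + 3)/(h - 2)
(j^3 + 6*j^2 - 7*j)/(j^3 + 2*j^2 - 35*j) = (j - 1)/(j - 5)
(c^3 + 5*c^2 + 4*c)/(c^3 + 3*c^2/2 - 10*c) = 2*(c + 1)/(2*c - 5)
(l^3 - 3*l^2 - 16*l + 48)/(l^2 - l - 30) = (-l^3 + 3*l^2 + 16*l - 48)/(-l^2 + l + 30)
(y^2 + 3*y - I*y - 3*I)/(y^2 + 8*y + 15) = (y - I)/(y + 5)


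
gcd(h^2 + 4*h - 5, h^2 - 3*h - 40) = h + 5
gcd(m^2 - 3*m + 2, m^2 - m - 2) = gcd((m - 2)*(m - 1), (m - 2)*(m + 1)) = m - 2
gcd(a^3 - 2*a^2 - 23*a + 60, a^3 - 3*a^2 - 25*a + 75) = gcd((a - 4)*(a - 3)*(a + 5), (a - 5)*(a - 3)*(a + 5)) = a^2 + 2*a - 15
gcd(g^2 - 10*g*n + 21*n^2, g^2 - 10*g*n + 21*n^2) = g^2 - 10*g*n + 21*n^2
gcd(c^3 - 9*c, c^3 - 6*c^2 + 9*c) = c^2 - 3*c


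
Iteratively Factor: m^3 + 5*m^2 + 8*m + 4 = (m + 2)*(m^2 + 3*m + 2) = (m + 2)^2*(m + 1)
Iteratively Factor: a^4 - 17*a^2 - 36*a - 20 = (a - 5)*(a^3 + 5*a^2 + 8*a + 4) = (a - 5)*(a + 2)*(a^2 + 3*a + 2) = (a - 5)*(a + 1)*(a + 2)*(a + 2)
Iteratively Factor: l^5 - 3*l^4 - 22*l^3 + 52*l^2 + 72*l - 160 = (l + 2)*(l^4 - 5*l^3 - 12*l^2 + 76*l - 80) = (l - 2)*(l + 2)*(l^3 - 3*l^2 - 18*l + 40) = (l - 2)^2*(l + 2)*(l^2 - l - 20) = (l - 2)^2*(l + 2)*(l + 4)*(l - 5)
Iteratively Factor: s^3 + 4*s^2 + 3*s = (s + 1)*(s^2 + 3*s) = s*(s + 1)*(s + 3)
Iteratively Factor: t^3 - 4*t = (t - 2)*(t^2 + 2*t) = t*(t - 2)*(t + 2)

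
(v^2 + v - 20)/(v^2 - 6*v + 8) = (v + 5)/(v - 2)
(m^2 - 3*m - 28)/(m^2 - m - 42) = (m + 4)/(m + 6)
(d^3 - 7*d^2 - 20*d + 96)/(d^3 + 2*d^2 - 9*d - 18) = (d^2 - 4*d - 32)/(d^2 + 5*d + 6)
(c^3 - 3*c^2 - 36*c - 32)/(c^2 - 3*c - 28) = (c^2 - 7*c - 8)/(c - 7)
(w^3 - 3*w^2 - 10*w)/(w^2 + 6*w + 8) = w*(w - 5)/(w + 4)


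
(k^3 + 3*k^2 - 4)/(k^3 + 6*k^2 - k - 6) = (k^2 + 4*k + 4)/(k^2 + 7*k + 6)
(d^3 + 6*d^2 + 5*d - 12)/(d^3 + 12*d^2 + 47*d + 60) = (d - 1)/(d + 5)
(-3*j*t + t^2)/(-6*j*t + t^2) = (3*j - t)/(6*j - t)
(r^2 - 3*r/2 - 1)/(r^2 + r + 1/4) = 2*(r - 2)/(2*r + 1)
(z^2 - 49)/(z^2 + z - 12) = (z^2 - 49)/(z^2 + z - 12)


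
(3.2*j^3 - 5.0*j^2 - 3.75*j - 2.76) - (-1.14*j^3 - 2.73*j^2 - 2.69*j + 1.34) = 4.34*j^3 - 2.27*j^2 - 1.06*j - 4.1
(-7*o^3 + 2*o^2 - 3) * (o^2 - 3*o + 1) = -7*o^5 + 23*o^4 - 13*o^3 - o^2 + 9*o - 3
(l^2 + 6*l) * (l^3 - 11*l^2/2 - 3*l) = l^5 + l^4/2 - 36*l^3 - 18*l^2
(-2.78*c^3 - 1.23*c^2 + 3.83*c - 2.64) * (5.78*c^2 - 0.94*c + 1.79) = -16.0684*c^5 - 4.4962*c^4 + 18.3174*c^3 - 21.0611*c^2 + 9.3373*c - 4.7256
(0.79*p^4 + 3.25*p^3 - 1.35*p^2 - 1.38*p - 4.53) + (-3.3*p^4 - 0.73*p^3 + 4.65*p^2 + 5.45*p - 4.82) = -2.51*p^4 + 2.52*p^3 + 3.3*p^2 + 4.07*p - 9.35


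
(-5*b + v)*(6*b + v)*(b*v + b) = -30*b^3*v - 30*b^3 + b^2*v^2 + b^2*v + b*v^3 + b*v^2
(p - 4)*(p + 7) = p^2 + 3*p - 28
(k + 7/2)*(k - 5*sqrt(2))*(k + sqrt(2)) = k^3 - 4*sqrt(2)*k^2 + 7*k^2/2 - 14*sqrt(2)*k - 10*k - 35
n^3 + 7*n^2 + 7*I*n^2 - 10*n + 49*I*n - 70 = (n + 7)*(n + 2*I)*(n + 5*I)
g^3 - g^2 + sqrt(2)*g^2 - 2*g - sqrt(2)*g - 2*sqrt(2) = (g - 2)*(g + 1)*(g + sqrt(2))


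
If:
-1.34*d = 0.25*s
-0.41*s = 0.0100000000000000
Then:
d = 0.00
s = -0.02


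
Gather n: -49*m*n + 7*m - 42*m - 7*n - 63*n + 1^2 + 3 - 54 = -35*m + n*(-49*m - 70) - 50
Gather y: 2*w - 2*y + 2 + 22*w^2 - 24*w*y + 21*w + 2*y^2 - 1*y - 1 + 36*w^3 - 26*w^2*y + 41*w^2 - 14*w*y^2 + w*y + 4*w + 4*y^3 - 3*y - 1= 36*w^3 + 63*w^2 + 27*w + 4*y^3 + y^2*(2 - 14*w) + y*(-26*w^2 - 23*w - 6)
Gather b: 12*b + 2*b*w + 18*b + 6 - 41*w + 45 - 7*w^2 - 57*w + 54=b*(2*w + 30) - 7*w^2 - 98*w + 105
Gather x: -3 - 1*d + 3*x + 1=-d + 3*x - 2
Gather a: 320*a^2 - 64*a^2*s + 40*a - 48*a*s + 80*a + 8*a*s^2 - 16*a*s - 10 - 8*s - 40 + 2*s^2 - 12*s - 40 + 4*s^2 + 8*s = a^2*(320 - 64*s) + a*(8*s^2 - 64*s + 120) + 6*s^2 - 12*s - 90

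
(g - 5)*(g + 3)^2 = g^3 + g^2 - 21*g - 45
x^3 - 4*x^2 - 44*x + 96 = (x - 8)*(x - 2)*(x + 6)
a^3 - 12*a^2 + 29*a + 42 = (a - 7)*(a - 6)*(a + 1)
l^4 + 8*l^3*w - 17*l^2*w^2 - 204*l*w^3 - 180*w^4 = (l - 5*w)*(l + w)*(l + 6*w)^2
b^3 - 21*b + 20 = (b - 4)*(b - 1)*(b + 5)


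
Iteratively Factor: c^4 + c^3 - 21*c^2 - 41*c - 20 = (c + 1)*(c^3 - 21*c - 20) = (c + 1)*(c + 4)*(c^2 - 4*c - 5) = (c - 5)*(c + 1)*(c + 4)*(c + 1)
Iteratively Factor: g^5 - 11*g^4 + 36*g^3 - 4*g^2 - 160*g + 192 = (g - 3)*(g^4 - 8*g^3 + 12*g^2 + 32*g - 64) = (g - 4)*(g - 3)*(g^3 - 4*g^2 - 4*g + 16) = (g - 4)*(g - 3)*(g + 2)*(g^2 - 6*g + 8) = (g - 4)*(g - 3)*(g - 2)*(g + 2)*(g - 4)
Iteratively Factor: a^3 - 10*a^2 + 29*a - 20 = (a - 5)*(a^2 - 5*a + 4) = (a - 5)*(a - 4)*(a - 1)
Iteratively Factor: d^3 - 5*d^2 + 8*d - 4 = (d - 2)*(d^2 - 3*d + 2) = (d - 2)^2*(d - 1)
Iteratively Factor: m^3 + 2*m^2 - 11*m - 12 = (m + 1)*(m^2 + m - 12) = (m + 1)*(m + 4)*(m - 3)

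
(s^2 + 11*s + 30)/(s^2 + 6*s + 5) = (s + 6)/(s + 1)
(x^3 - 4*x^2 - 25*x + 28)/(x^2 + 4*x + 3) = (x^3 - 4*x^2 - 25*x + 28)/(x^2 + 4*x + 3)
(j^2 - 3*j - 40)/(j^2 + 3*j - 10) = (j - 8)/(j - 2)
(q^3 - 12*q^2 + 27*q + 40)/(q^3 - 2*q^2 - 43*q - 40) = (q - 5)/(q + 5)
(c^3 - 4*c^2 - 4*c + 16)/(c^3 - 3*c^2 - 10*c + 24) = (c + 2)/(c + 3)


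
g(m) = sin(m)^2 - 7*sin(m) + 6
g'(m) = 2*sin(m)*cos(m) - 7*cos(m)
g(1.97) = 0.40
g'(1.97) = 2.00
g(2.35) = 1.53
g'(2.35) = 3.92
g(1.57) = 0.00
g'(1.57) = -0.00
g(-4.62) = 0.02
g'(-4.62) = 0.46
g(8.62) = 1.47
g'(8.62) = 3.85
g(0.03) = 5.79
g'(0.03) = -6.94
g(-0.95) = 12.36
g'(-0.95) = -5.02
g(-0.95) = 12.36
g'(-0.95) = -5.02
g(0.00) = 6.00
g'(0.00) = -7.00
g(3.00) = 5.03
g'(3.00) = 6.65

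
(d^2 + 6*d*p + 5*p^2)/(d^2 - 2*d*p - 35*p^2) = (-d - p)/(-d + 7*p)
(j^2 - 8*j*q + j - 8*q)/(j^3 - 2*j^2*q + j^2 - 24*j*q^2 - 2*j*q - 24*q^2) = (-j + 8*q)/(-j^2 + 2*j*q + 24*q^2)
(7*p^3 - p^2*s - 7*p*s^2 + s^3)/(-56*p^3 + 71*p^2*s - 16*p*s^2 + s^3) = (-p - s)/(8*p - s)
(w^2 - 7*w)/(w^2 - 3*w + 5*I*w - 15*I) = w*(w - 7)/(w^2 + w*(-3 + 5*I) - 15*I)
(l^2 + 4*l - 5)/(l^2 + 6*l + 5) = (l - 1)/(l + 1)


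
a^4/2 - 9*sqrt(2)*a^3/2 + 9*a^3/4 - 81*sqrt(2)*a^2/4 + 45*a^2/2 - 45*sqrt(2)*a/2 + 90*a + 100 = (a/2 + 1)*(a + 5/2)*(a - 5*sqrt(2))*(a - 4*sqrt(2))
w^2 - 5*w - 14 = (w - 7)*(w + 2)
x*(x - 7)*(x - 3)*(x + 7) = x^4 - 3*x^3 - 49*x^2 + 147*x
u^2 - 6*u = u*(u - 6)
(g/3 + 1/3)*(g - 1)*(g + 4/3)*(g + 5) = g^4/3 + 19*g^3/9 + 17*g^2/9 - 19*g/9 - 20/9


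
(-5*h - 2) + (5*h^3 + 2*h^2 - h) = 5*h^3 + 2*h^2 - 6*h - 2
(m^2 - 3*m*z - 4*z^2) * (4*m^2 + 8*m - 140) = 4*m^4 - 12*m^3*z + 8*m^3 - 16*m^2*z^2 - 24*m^2*z - 140*m^2 - 32*m*z^2 + 420*m*z + 560*z^2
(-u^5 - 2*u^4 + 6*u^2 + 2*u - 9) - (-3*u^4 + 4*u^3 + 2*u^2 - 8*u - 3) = -u^5 + u^4 - 4*u^3 + 4*u^2 + 10*u - 6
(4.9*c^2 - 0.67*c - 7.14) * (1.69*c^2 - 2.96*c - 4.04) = 8.281*c^4 - 15.6363*c^3 - 29.8794*c^2 + 23.8412*c + 28.8456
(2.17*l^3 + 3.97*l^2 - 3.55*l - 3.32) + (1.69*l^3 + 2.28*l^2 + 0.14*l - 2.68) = 3.86*l^3 + 6.25*l^2 - 3.41*l - 6.0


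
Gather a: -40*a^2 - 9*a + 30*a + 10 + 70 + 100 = -40*a^2 + 21*a + 180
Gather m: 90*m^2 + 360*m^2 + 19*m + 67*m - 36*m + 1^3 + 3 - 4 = 450*m^2 + 50*m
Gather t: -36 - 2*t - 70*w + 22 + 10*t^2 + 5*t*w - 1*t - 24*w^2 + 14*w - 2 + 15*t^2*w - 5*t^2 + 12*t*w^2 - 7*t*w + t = t^2*(15*w + 5) + t*(12*w^2 - 2*w - 2) - 24*w^2 - 56*w - 16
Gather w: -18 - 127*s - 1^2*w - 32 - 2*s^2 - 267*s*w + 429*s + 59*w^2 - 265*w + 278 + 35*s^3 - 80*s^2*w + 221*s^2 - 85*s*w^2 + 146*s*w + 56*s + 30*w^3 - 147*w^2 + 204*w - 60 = 35*s^3 + 219*s^2 + 358*s + 30*w^3 + w^2*(-85*s - 88) + w*(-80*s^2 - 121*s - 62) + 168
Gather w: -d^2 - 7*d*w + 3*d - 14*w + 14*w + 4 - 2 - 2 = -d^2 - 7*d*w + 3*d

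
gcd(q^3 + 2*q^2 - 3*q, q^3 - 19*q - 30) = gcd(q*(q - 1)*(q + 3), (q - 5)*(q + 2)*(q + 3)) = q + 3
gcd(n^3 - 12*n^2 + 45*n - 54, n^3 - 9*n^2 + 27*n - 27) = n^2 - 6*n + 9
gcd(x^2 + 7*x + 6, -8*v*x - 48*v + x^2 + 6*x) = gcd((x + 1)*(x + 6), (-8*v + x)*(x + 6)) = x + 6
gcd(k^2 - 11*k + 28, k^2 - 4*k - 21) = k - 7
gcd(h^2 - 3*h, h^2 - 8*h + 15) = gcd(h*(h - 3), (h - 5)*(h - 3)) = h - 3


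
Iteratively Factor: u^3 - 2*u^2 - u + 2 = (u - 1)*(u^2 - u - 2) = (u - 2)*(u - 1)*(u + 1)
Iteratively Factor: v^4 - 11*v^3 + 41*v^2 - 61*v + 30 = (v - 2)*(v^3 - 9*v^2 + 23*v - 15) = (v - 5)*(v - 2)*(v^2 - 4*v + 3) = (v - 5)*(v - 2)*(v - 1)*(v - 3)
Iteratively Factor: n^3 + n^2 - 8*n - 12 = (n - 3)*(n^2 + 4*n + 4) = (n - 3)*(n + 2)*(n + 2)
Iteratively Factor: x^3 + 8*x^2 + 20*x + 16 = (x + 4)*(x^2 + 4*x + 4) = (x + 2)*(x + 4)*(x + 2)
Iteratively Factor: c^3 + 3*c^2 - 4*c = (c - 1)*(c^2 + 4*c) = c*(c - 1)*(c + 4)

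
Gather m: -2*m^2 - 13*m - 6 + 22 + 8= -2*m^2 - 13*m + 24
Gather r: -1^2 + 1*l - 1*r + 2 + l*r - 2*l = -l + r*(l - 1) + 1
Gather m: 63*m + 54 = 63*m + 54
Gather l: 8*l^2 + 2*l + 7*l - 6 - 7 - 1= 8*l^2 + 9*l - 14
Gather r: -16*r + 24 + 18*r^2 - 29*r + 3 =18*r^2 - 45*r + 27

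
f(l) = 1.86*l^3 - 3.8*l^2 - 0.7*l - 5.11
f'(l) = 5.58*l^2 - 7.6*l - 0.7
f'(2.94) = 25.19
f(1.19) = -8.19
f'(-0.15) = 0.57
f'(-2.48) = 52.47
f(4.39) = 75.95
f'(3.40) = 37.96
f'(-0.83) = 9.45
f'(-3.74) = 105.77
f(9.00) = 1036.73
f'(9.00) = 382.88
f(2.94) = 7.25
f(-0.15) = -5.10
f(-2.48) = -55.12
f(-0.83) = -8.21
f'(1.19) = -1.84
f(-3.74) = -152.95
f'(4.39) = 73.47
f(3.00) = 8.81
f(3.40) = 21.69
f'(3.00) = 26.72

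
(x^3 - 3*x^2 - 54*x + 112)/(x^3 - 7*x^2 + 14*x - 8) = (x^2 - x - 56)/(x^2 - 5*x + 4)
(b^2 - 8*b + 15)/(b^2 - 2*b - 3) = (b - 5)/(b + 1)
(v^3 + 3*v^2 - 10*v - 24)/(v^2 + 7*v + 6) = (v^3 + 3*v^2 - 10*v - 24)/(v^2 + 7*v + 6)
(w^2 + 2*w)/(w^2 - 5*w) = (w + 2)/(w - 5)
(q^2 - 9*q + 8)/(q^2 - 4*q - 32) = (q - 1)/(q + 4)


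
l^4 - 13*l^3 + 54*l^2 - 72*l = l*(l - 6)*(l - 4)*(l - 3)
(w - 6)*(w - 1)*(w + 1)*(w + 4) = w^4 - 2*w^3 - 25*w^2 + 2*w + 24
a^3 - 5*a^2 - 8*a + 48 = (a - 4)^2*(a + 3)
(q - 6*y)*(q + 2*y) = q^2 - 4*q*y - 12*y^2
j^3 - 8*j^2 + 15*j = j*(j - 5)*(j - 3)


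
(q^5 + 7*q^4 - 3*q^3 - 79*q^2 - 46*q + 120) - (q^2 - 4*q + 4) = q^5 + 7*q^4 - 3*q^3 - 80*q^2 - 42*q + 116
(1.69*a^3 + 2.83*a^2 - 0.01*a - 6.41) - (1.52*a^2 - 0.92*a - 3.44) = 1.69*a^3 + 1.31*a^2 + 0.91*a - 2.97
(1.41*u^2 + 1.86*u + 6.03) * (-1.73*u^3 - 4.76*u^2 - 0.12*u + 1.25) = -2.4393*u^5 - 9.9294*u^4 - 19.4547*u^3 - 27.1635*u^2 + 1.6014*u + 7.5375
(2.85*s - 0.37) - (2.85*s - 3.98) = 3.61000000000000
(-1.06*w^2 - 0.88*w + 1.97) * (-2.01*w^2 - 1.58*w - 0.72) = 2.1306*w^4 + 3.4436*w^3 - 1.8061*w^2 - 2.479*w - 1.4184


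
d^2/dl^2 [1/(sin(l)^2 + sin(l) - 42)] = (-4*sin(l)^4 - 3*sin(l)^3 - 163*sin(l)^2 - 36*sin(l) + 86)/(sin(l)^2 + sin(l) - 42)^3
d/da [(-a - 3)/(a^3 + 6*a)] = (2*a^3 + 9*a^2 + 18)/(a^2*(a^4 + 12*a^2 + 36))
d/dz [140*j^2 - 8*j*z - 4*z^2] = -8*j - 8*z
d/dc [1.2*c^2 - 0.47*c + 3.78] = 2.4*c - 0.47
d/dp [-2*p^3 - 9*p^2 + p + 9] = -6*p^2 - 18*p + 1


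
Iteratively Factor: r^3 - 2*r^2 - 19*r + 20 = (r - 1)*(r^2 - r - 20) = (r - 5)*(r - 1)*(r + 4)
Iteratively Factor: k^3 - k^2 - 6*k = (k + 2)*(k^2 - 3*k) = k*(k + 2)*(k - 3)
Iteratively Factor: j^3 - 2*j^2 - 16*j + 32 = (j - 4)*(j^2 + 2*j - 8) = (j - 4)*(j - 2)*(j + 4)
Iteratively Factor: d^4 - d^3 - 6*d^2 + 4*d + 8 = (d + 2)*(d^3 - 3*d^2 + 4) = (d + 1)*(d + 2)*(d^2 - 4*d + 4) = (d - 2)*(d + 1)*(d + 2)*(d - 2)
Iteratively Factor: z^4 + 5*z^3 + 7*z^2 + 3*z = (z + 1)*(z^3 + 4*z^2 + 3*z) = (z + 1)*(z + 3)*(z^2 + z) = (z + 1)^2*(z + 3)*(z)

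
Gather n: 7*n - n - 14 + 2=6*n - 12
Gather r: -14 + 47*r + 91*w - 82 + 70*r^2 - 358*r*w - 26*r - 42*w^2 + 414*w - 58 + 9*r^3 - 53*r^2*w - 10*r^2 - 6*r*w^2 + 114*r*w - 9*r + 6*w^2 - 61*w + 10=9*r^3 + r^2*(60 - 53*w) + r*(-6*w^2 - 244*w + 12) - 36*w^2 + 444*w - 144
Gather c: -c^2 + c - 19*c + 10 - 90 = -c^2 - 18*c - 80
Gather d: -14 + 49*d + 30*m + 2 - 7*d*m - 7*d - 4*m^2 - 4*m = d*(42 - 7*m) - 4*m^2 + 26*m - 12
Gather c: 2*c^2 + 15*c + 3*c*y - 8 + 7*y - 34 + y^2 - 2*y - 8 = 2*c^2 + c*(3*y + 15) + y^2 + 5*y - 50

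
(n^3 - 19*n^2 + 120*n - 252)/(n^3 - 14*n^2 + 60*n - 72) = (n - 7)/(n - 2)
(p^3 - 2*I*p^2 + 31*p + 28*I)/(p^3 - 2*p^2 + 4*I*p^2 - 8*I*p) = (p^2 - 6*I*p + 7)/(p*(p - 2))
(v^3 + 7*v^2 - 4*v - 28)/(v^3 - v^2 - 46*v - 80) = (v^2 + 5*v - 14)/(v^2 - 3*v - 40)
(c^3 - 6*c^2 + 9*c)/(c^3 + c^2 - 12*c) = (c - 3)/(c + 4)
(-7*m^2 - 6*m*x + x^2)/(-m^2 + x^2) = (-7*m + x)/(-m + x)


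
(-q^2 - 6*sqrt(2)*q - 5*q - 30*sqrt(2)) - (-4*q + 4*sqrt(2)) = -q^2 - 6*sqrt(2)*q - q - 34*sqrt(2)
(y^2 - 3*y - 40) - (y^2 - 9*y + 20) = 6*y - 60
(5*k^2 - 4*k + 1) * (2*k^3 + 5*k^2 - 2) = 10*k^5 + 17*k^4 - 18*k^3 - 5*k^2 + 8*k - 2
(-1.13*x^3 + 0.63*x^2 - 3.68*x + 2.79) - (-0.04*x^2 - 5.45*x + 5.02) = -1.13*x^3 + 0.67*x^2 + 1.77*x - 2.23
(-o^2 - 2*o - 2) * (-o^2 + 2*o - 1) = o^4 - o^2 - 2*o + 2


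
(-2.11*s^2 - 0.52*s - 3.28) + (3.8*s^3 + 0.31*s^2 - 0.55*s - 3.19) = 3.8*s^3 - 1.8*s^2 - 1.07*s - 6.47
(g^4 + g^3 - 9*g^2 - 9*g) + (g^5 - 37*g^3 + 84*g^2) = g^5 + g^4 - 36*g^3 + 75*g^2 - 9*g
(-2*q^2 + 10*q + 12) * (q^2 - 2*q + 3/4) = -2*q^4 + 14*q^3 - 19*q^2/2 - 33*q/2 + 9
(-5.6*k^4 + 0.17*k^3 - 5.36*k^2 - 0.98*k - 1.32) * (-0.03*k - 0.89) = 0.168*k^5 + 4.9789*k^4 + 0.00949999999999998*k^3 + 4.7998*k^2 + 0.9118*k + 1.1748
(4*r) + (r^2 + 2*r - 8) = r^2 + 6*r - 8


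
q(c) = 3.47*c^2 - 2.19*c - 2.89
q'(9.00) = 60.27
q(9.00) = 258.47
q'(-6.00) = -43.83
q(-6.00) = 135.17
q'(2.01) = 11.76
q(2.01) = 6.73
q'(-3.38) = -25.65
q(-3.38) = 44.15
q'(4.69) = 30.36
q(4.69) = 63.17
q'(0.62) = 2.11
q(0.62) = -2.91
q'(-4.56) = -33.84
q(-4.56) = 79.25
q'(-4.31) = -32.10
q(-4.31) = 71.01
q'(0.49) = 1.21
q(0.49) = -3.13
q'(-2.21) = -17.53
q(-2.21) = 18.90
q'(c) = 6.94*c - 2.19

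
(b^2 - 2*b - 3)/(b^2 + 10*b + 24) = (b^2 - 2*b - 3)/(b^2 + 10*b + 24)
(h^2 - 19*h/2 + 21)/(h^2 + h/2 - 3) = (2*h^2 - 19*h + 42)/(2*h^2 + h - 6)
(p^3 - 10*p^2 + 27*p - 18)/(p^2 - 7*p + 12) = (p^2 - 7*p + 6)/(p - 4)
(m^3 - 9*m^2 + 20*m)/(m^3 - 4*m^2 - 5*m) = (m - 4)/(m + 1)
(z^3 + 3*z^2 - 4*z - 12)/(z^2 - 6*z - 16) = (z^2 + z - 6)/(z - 8)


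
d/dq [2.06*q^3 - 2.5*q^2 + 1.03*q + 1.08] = 6.18*q^2 - 5.0*q + 1.03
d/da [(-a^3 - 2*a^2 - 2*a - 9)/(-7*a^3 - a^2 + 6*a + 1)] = (-13*a^4 - 40*a^3 - 206*a^2 - 22*a + 52)/(49*a^6 + 14*a^5 - 83*a^4 - 26*a^3 + 34*a^2 + 12*a + 1)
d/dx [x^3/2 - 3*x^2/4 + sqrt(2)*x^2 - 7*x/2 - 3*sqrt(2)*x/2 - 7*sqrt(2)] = 3*x^2/2 - 3*x/2 + 2*sqrt(2)*x - 7/2 - 3*sqrt(2)/2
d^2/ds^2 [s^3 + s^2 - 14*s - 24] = 6*s + 2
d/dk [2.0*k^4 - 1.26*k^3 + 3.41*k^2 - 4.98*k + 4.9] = 8.0*k^3 - 3.78*k^2 + 6.82*k - 4.98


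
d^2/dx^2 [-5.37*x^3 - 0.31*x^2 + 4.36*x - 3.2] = -32.22*x - 0.62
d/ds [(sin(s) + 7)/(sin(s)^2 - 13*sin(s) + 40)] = (-14*sin(s) + cos(s)^2 + 130)*cos(s)/(sin(s)^2 - 13*sin(s) + 40)^2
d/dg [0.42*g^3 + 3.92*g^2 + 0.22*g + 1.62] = 1.26*g^2 + 7.84*g + 0.22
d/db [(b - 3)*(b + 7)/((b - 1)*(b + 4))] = (-b^2 + 34*b + 47)/(b^4 + 6*b^3 + b^2 - 24*b + 16)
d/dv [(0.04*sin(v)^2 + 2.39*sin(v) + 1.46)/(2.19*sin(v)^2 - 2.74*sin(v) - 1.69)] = (-6.53*sin(v) + 2.67185*cos(2*v) - 2.71055)*cos(v)/(4.7961*sin(v)^4 - 12.0012*sin(v)^3 + 0.105400000000001*sin(v)^2 + 9.2612*sin(v) + 2.8561)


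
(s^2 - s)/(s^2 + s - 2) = s/(s + 2)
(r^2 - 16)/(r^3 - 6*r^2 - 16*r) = (16 - r^2)/(r*(-r^2 + 6*r + 16))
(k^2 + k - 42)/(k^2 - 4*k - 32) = (-k^2 - k + 42)/(-k^2 + 4*k + 32)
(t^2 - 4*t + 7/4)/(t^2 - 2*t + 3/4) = (2*t - 7)/(2*t - 3)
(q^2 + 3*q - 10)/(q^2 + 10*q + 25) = (q - 2)/(q + 5)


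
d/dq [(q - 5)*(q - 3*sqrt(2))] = 2*q - 5 - 3*sqrt(2)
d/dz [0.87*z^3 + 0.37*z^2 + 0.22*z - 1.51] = 2.61*z^2 + 0.74*z + 0.22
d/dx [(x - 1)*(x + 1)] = 2*x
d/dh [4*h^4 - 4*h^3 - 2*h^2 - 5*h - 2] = 16*h^3 - 12*h^2 - 4*h - 5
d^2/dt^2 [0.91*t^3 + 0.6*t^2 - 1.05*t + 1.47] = 5.46*t + 1.2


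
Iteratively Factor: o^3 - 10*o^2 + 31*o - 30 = (o - 5)*(o^2 - 5*o + 6) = (o - 5)*(o - 3)*(o - 2)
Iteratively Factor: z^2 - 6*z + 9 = (z - 3)*(z - 3)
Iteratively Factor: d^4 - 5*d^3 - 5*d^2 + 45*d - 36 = (d - 4)*(d^3 - d^2 - 9*d + 9) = (d - 4)*(d + 3)*(d^2 - 4*d + 3) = (d - 4)*(d - 3)*(d + 3)*(d - 1)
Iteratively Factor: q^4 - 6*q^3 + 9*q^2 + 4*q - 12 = (q + 1)*(q^3 - 7*q^2 + 16*q - 12) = (q - 2)*(q + 1)*(q^2 - 5*q + 6) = (q - 2)^2*(q + 1)*(q - 3)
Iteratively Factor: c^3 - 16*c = (c)*(c^2 - 16) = c*(c + 4)*(c - 4)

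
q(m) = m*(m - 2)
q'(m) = 2*m - 2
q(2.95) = 2.80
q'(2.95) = 3.90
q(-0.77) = 2.13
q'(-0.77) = -3.54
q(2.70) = 1.89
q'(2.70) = 3.40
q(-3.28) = 17.32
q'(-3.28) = -8.56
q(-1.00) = 3.00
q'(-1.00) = -4.00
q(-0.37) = 0.88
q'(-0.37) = -2.74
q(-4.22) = 26.25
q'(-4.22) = -10.44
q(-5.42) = 40.22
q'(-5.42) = -12.84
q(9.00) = 63.00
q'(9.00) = 16.00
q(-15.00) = 255.00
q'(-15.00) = -32.00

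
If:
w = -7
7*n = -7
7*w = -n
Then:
No Solution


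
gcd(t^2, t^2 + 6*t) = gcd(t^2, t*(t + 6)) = t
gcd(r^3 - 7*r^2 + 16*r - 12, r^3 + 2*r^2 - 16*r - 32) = 1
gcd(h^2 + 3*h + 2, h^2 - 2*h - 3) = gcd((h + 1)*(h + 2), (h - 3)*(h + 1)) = h + 1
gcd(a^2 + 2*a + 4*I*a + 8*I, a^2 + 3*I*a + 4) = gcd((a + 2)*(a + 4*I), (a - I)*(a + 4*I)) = a + 4*I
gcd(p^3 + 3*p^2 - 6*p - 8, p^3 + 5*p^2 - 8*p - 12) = p^2 - p - 2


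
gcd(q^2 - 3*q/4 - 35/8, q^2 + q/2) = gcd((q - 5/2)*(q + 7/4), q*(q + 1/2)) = 1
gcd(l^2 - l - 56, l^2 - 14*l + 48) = l - 8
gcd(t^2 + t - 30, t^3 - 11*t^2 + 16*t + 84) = 1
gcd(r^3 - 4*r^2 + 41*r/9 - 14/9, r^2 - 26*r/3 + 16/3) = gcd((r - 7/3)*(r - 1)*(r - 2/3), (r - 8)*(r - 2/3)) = r - 2/3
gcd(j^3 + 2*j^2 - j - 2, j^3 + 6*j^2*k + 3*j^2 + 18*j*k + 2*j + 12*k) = j^2 + 3*j + 2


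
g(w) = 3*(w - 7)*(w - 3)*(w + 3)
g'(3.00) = -72.00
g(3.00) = 0.00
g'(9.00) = 324.00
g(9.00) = 432.00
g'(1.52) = -70.05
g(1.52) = 109.98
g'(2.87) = -73.41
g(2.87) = 9.45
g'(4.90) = -16.71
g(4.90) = -94.56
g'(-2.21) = 109.78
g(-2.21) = 113.72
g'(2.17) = -75.76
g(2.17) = 62.18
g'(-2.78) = 159.32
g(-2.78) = 37.31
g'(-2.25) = 113.06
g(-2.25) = 109.27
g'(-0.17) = -19.60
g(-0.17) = 192.97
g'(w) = 3*(w - 7)*(w - 3) + 3*(w - 7)*(w + 3) + 3*(w - 3)*(w + 3) = 9*w^2 - 42*w - 27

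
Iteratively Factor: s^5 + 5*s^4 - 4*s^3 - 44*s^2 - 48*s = (s - 3)*(s^4 + 8*s^3 + 20*s^2 + 16*s) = (s - 3)*(s + 4)*(s^3 + 4*s^2 + 4*s) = (s - 3)*(s + 2)*(s + 4)*(s^2 + 2*s) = s*(s - 3)*(s + 2)*(s + 4)*(s + 2)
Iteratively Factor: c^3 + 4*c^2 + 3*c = (c + 3)*(c^2 + c) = c*(c + 3)*(c + 1)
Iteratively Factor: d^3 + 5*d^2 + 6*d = (d + 2)*(d^2 + 3*d) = (d + 2)*(d + 3)*(d)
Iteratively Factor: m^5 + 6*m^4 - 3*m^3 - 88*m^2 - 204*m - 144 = (m + 2)*(m^4 + 4*m^3 - 11*m^2 - 66*m - 72) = (m + 2)*(m + 3)*(m^3 + m^2 - 14*m - 24) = (m - 4)*(m + 2)*(m + 3)*(m^2 + 5*m + 6) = (m - 4)*(m + 2)*(m + 3)^2*(m + 2)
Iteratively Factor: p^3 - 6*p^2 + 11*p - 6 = (p - 2)*(p^2 - 4*p + 3) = (p - 3)*(p - 2)*(p - 1)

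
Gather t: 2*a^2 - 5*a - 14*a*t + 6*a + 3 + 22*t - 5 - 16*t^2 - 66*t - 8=2*a^2 + a - 16*t^2 + t*(-14*a - 44) - 10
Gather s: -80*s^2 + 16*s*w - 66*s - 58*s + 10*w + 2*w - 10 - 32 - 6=-80*s^2 + s*(16*w - 124) + 12*w - 48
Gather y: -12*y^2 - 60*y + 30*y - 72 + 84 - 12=-12*y^2 - 30*y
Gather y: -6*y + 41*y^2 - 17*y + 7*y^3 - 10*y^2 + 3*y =7*y^3 + 31*y^2 - 20*y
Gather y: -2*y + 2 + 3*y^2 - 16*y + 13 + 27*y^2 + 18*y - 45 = 30*y^2 - 30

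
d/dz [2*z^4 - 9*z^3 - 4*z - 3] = 8*z^3 - 27*z^2 - 4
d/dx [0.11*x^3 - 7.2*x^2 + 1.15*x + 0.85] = 0.33*x^2 - 14.4*x + 1.15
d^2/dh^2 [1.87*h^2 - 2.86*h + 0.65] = 3.74000000000000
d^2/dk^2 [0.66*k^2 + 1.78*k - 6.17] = 1.32000000000000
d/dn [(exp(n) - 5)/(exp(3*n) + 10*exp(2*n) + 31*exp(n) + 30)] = (-(exp(n) - 5)*(3*exp(2*n) + 20*exp(n) + 31) + exp(3*n) + 10*exp(2*n) + 31*exp(n) + 30)*exp(n)/(exp(3*n) + 10*exp(2*n) + 31*exp(n) + 30)^2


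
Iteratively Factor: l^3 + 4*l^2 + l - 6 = (l - 1)*(l^2 + 5*l + 6) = (l - 1)*(l + 3)*(l + 2)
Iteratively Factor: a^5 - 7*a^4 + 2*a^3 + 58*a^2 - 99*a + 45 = (a - 5)*(a^4 - 2*a^3 - 8*a^2 + 18*a - 9) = (a - 5)*(a - 3)*(a^3 + a^2 - 5*a + 3) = (a - 5)*(a - 3)*(a + 3)*(a^2 - 2*a + 1) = (a - 5)*(a - 3)*(a - 1)*(a + 3)*(a - 1)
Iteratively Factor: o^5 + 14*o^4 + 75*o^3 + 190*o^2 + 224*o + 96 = (o + 2)*(o^4 + 12*o^3 + 51*o^2 + 88*o + 48) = (o + 2)*(o + 4)*(o^3 + 8*o^2 + 19*o + 12) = (o + 1)*(o + 2)*(o + 4)*(o^2 + 7*o + 12) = (o + 1)*(o + 2)*(o + 4)^2*(o + 3)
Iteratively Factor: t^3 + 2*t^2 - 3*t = (t - 1)*(t^2 + 3*t) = t*(t - 1)*(t + 3)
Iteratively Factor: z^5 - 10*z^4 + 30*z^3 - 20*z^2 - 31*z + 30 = (z - 3)*(z^4 - 7*z^3 + 9*z^2 + 7*z - 10) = (z - 5)*(z - 3)*(z^3 - 2*z^2 - z + 2) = (z - 5)*(z - 3)*(z - 1)*(z^2 - z - 2) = (z - 5)*(z - 3)*(z - 1)*(z + 1)*(z - 2)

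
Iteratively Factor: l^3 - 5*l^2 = (l)*(l^2 - 5*l) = l^2*(l - 5)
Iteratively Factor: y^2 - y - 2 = (y + 1)*(y - 2)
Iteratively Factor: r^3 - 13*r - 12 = (r + 3)*(r^2 - 3*r - 4) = (r + 1)*(r + 3)*(r - 4)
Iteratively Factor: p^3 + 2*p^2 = (p)*(p^2 + 2*p) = p^2*(p + 2)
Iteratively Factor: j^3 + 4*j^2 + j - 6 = (j - 1)*(j^2 + 5*j + 6) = (j - 1)*(j + 3)*(j + 2)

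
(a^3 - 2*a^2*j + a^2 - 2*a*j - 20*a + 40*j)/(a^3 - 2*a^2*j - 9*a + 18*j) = (a^2 + a - 20)/(a^2 - 9)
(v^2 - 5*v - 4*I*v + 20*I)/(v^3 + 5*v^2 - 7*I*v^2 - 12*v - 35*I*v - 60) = (v - 5)/(v^2 + v*(5 - 3*I) - 15*I)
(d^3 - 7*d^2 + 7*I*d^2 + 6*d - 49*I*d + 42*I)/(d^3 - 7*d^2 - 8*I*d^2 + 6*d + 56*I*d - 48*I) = (d + 7*I)/(d - 8*I)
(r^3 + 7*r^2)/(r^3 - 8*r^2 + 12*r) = r*(r + 7)/(r^2 - 8*r + 12)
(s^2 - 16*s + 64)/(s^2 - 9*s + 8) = (s - 8)/(s - 1)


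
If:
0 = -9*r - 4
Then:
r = -4/9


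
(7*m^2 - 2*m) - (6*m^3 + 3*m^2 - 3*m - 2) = -6*m^3 + 4*m^2 + m + 2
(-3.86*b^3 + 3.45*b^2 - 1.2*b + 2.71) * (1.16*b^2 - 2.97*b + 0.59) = -4.4776*b^5 + 15.4662*b^4 - 13.9159*b^3 + 8.7431*b^2 - 8.7567*b + 1.5989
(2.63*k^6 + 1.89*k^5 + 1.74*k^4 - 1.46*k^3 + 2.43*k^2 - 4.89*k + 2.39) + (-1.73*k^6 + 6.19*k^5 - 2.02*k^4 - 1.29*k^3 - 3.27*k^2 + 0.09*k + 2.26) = 0.9*k^6 + 8.08*k^5 - 0.28*k^4 - 2.75*k^3 - 0.84*k^2 - 4.8*k + 4.65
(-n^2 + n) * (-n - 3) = n^3 + 2*n^2 - 3*n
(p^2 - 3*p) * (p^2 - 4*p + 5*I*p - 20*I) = p^4 - 7*p^3 + 5*I*p^3 + 12*p^2 - 35*I*p^2 + 60*I*p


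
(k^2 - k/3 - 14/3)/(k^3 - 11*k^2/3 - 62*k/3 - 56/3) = (3*k - 7)/(3*k^2 - 17*k - 28)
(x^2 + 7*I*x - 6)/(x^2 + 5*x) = (x^2 + 7*I*x - 6)/(x*(x + 5))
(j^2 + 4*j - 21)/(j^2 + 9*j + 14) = (j - 3)/(j + 2)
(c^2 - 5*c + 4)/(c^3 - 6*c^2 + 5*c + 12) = (c - 1)/(c^2 - 2*c - 3)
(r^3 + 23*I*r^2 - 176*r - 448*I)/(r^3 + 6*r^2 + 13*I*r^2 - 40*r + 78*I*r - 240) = (r^2 + 15*I*r - 56)/(r^2 + r*(6 + 5*I) + 30*I)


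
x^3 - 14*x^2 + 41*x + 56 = (x - 8)*(x - 7)*(x + 1)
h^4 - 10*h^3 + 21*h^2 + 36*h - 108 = (h - 6)*(h - 3)^2*(h + 2)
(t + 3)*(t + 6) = t^2 + 9*t + 18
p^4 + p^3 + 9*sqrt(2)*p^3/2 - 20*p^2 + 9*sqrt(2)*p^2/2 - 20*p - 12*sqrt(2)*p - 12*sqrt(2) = (p + 1)*(p - 2*sqrt(2))*(p + sqrt(2)/2)*(p + 6*sqrt(2))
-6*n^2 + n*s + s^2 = (-2*n + s)*(3*n + s)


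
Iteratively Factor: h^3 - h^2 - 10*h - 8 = (h + 2)*(h^2 - 3*h - 4) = (h - 4)*(h + 2)*(h + 1)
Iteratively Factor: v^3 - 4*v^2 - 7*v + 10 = (v - 5)*(v^2 + v - 2) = (v - 5)*(v + 2)*(v - 1)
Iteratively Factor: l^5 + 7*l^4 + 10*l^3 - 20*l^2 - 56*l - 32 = (l + 2)*(l^4 + 5*l^3 - 20*l - 16) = (l + 2)^2*(l^3 + 3*l^2 - 6*l - 8) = (l + 1)*(l + 2)^2*(l^2 + 2*l - 8) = (l + 1)*(l + 2)^2*(l + 4)*(l - 2)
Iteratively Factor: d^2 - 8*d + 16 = (d - 4)*(d - 4)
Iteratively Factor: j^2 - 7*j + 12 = (j - 3)*(j - 4)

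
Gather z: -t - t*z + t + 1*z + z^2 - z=-t*z + z^2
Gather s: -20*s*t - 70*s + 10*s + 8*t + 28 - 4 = s*(-20*t - 60) + 8*t + 24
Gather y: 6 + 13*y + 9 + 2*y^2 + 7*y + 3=2*y^2 + 20*y + 18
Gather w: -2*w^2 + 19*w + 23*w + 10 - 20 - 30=-2*w^2 + 42*w - 40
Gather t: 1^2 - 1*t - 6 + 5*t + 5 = 4*t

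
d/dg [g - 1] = 1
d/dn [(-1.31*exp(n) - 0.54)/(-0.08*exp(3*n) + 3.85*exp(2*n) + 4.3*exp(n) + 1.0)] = (-0.2096*exp(3*n) + 4.9139*exp(2*n) + 4.158*exp(n) + 1.012)*exp(n)/(0.0064*exp(6*n) - 0.616*exp(5*n) + 14.1345*exp(4*n) + 32.95*exp(3*n) + 26.19*exp(2*n) + 8.6*exp(n) + 1.0)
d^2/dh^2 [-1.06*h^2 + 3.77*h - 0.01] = -2.12000000000000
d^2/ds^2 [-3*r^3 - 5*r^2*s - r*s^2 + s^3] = -2*r + 6*s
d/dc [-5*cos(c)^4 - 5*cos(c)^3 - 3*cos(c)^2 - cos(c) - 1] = (20*cos(c)^3 + 15*cos(c)^2 + 6*cos(c) + 1)*sin(c)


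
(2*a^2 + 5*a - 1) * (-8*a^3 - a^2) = -16*a^5 - 42*a^4 + 3*a^3 + a^2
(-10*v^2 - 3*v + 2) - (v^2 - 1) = -11*v^2 - 3*v + 3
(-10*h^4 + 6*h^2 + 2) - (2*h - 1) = -10*h^4 + 6*h^2 - 2*h + 3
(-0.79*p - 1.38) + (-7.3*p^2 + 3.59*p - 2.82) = -7.3*p^2 + 2.8*p - 4.2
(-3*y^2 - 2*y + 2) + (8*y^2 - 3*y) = 5*y^2 - 5*y + 2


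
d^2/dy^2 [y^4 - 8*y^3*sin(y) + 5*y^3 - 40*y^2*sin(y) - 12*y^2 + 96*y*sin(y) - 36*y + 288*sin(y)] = 8*y^3*sin(y) + 40*y^2*sin(y) - 48*y^2*cos(y) + 12*y^2 - 144*y*sin(y) - 160*y*cos(y) + 30*y - 368*sin(y) + 192*cos(y) - 24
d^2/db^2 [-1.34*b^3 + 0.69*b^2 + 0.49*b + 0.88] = 1.38 - 8.04*b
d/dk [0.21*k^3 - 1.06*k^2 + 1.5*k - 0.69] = 0.63*k^2 - 2.12*k + 1.5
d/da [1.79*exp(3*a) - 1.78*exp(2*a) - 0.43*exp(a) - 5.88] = (5.37*exp(2*a) - 3.56*exp(a) - 0.43)*exp(a)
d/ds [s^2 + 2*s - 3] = 2*s + 2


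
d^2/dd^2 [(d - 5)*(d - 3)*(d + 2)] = 6*d - 12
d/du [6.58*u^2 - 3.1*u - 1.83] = 13.16*u - 3.1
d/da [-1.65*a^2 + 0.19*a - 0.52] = 0.19 - 3.3*a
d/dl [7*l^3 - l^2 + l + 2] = 21*l^2 - 2*l + 1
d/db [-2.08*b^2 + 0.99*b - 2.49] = 0.99 - 4.16*b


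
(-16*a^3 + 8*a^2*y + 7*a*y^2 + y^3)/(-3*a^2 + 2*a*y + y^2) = (16*a^2 + 8*a*y + y^2)/(3*a + y)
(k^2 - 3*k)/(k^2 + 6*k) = (k - 3)/(k + 6)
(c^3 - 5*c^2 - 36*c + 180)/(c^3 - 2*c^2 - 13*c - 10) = (c^2 - 36)/(c^2 + 3*c + 2)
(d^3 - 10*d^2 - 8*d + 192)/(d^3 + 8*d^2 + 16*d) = (d^2 - 14*d + 48)/(d*(d + 4))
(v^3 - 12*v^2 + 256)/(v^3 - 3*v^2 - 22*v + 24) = (v^2 - 16*v + 64)/(v^2 - 7*v + 6)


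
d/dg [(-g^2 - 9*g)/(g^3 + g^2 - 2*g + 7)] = (g*(g + 9)*(3*g^2 + 2*g - 2) - (2*g + 9)*(g^3 + g^2 - 2*g + 7))/(g^3 + g^2 - 2*g + 7)^2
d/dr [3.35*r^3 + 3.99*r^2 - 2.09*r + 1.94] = 10.05*r^2 + 7.98*r - 2.09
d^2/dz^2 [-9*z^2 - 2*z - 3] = -18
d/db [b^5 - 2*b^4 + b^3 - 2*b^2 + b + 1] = 5*b^4 - 8*b^3 + 3*b^2 - 4*b + 1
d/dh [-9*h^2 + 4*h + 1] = 4 - 18*h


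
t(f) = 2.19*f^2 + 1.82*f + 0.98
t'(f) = 4.38*f + 1.82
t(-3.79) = 25.54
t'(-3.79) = -14.78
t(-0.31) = 0.63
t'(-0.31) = 0.46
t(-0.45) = 0.60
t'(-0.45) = -0.15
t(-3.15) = 16.98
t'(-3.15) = -11.98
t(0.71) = 3.38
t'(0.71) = 4.93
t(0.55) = 2.64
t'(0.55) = 4.23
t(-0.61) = 0.68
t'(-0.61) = -0.85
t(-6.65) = 85.72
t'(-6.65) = -27.31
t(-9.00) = 161.99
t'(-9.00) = -37.60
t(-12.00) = 294.50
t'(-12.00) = -50.74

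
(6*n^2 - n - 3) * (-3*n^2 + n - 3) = -18*n^4 + 9*n^3 - 10*n^2 + 9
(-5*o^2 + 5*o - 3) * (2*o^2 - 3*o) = -10*o^4 + 25*o^3 - 21*o^2 + 9*o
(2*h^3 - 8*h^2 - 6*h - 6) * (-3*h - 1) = -6*h^4 + 22*h^3 + 26*h^2 + 24*h + 6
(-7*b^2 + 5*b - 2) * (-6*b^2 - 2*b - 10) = 42*b^4 - 16*b^3 + 72*b^2 - 46*b + 20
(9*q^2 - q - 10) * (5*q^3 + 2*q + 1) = 45*q^5 - 5*q^4 - 32*q^3 + 7*q^2 - 21*q - 10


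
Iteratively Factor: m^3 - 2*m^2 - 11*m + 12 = (m - 1)*(m^2 - m - 12) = (m - 4)*(m - 1)*(m + 3)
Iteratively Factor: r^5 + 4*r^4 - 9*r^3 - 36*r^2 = (r)*(r^4 + 4*r^3 - 9*r^2 - 36*r) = r^2*(r^3 + 4*r^2 - 9*r - 36) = r^2*(r - 3)*(r^2 + 7*r + 12) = r^2*(r - 3)*(r + 4)*(r + 3)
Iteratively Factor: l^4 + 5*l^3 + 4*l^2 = (l + 1)*(l^3 + 4*l^2) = l*(l + 1)*(l^2 + 4*l) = l^2*(l + 1)*(l + 4)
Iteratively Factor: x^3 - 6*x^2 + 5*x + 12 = (x - 4)*(x^2 - 2*x - 3) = (x - 4)*(x - 3)*(x + 1)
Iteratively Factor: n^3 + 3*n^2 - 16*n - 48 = (n - 4)*(n^2 + 7*n + 12) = (n - 4)*(n + 3)*(n + 4)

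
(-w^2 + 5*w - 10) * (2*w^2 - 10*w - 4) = -2*w^4 + 20*w^3 - 66*w^2 + 80*w + 40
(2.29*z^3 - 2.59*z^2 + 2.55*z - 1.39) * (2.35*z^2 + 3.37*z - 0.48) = 5.3815*z^5 + 1.6308*z^4 - 3.835*z^3 + 6.5702*z^2 - 5.9083*z + 0.6672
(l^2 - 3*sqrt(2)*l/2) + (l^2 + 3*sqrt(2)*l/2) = 2*l^2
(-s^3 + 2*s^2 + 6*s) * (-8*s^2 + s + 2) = 8*s^5 - 17*s^4 - 48*s^3 + 10*s^2 + 12*s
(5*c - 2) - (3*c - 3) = 2*c + 1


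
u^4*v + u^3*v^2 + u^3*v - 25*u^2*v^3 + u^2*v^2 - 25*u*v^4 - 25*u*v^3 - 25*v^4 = (u - 5*v)*(u + v)*(u + 5*v)*(u*v + v)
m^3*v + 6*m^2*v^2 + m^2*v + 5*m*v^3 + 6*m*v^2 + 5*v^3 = (m + v)*(m + 5*v)*(m*v + v)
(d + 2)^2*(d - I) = d^3 + 4*d^2 - I*d^2 + 4*d - 4*I*d - 4*I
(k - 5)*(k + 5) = k^2 - 25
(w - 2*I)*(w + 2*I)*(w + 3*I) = w^3 + 3*I*w^2 + 4*w + 12*I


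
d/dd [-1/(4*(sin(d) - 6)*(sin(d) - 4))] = (sin(d) - 5)*cos(d)/(2*(sin(d) - 6)^2*(sin(d) - 4)^2)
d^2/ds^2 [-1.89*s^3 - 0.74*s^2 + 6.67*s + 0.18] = -11.34*s - 1.48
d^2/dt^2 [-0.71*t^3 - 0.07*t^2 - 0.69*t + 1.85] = -4.26*t - 0.14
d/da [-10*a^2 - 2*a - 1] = -20*a - 2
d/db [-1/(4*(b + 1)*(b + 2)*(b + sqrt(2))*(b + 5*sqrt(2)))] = ((b + 1)*(b + 2)*(b + sqrt(2)) + (b + 1)*(b + 2)*(b + 5*sqrt(2)) + (b + 1)*(b + sqrt(2))*(b + 5*sqrt(2)) + (b + 2)*(b + sqrt(2))*(b + 5*sqrt(2)))/(4*(b + 1)^2*(b + 2)^2*(b + sqrt(2))^2*(b + 5*sqrt(2))^2)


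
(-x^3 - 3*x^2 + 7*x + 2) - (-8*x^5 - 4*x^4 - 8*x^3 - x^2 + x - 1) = 8*x^5 + 4*x^4 + 7*x^3 - 2*x^2 + 6*x + 3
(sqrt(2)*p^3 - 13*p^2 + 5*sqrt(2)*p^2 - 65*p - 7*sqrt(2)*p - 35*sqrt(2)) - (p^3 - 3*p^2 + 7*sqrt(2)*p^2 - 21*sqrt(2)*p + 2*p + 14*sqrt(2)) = -p^3 + sqrt(2)*p^3 - 10*p^2 - 2*sqrt(2)*p^2 - 67*p + 14*sqrt(2)*p - 49*sqrt(2)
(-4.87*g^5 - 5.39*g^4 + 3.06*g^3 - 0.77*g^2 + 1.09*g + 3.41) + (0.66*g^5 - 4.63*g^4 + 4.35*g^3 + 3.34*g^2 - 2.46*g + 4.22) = -4.21*g^5 - 10.02*g^4 + 7.41*g^3 + 2.57*g^2 - 1.37*g + 7.63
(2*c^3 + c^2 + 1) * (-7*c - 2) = -14*c^4 - 11*c^3 - 2*c^2 - 7*c - 2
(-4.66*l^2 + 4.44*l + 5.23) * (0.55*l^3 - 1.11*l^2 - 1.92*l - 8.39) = -2.563*l^5 + 7.6146*l^4 + 6.8953*l^3 + 24.7673*l^2 - 47.2932*l - 43.8797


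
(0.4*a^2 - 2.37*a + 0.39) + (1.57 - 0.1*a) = 0.4*a^2 - 2.47*a + 1.96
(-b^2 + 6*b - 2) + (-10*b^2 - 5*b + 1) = -11*b^2 + b - 1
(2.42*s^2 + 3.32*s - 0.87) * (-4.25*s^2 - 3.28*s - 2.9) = -10.285*s^4 - 22.0476*s^3 - 14.2101*s^2 - 6.7744*s + 2.523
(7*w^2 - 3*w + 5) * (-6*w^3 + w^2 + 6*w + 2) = -42*w^5 + 25*w^4 + 9*w^3 + w^2 + 24*w + 10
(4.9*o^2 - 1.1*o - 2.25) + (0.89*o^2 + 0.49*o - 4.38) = 5.79*o^2 - 0.61*o - 6.63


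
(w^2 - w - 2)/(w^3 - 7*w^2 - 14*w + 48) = (w + 1)/(w^2 - 5*w - 24)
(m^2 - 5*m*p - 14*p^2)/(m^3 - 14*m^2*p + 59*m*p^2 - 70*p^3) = (m + 2*p)/(m^2 - 7*m*p + 10*p^2)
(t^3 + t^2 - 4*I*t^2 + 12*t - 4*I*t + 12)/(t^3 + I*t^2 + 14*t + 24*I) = (t^2 + t*(1 - 6*I) - 6*I)/(t^2 - I*t + 12)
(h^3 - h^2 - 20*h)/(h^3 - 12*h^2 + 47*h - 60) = h*(h + 4)/(h^2 - 7*h + 12)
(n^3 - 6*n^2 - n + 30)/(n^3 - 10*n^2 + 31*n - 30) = (n + 2)/(n - 2)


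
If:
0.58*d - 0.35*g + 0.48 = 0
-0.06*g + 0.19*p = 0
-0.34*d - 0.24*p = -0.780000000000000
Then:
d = 1.45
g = 3.78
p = 1.19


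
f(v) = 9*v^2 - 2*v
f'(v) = 18*v - 2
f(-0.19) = 0.70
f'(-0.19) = -5.42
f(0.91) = 5.63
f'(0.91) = 14.38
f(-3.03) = 88.69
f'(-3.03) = -56.54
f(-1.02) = 11.40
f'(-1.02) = -20.36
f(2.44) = 48.70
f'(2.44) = 41.92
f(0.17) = -0.08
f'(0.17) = 1.06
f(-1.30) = 17.81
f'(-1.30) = -25.40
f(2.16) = 37.67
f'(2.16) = 36.88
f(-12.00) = 1320.00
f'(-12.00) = -218.00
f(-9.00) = 747.00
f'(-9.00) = -164.00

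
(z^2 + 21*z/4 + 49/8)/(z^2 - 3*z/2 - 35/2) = (z + 7/4)/(z - 5)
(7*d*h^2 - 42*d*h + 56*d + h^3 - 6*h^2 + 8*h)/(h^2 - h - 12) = (7*d*h - 14*d + h^2 - 2*h)/(h + 3)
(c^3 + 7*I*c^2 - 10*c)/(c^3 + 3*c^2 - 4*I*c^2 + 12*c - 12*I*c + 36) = c*(c + 5*I)/(c^2 + 3*c*(1 - 2*I) - 18*I)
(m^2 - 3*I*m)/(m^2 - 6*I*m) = (m - 3*I)/(m - 6*I)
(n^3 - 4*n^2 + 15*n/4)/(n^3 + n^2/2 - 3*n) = (n - 5/2)/(n + 2)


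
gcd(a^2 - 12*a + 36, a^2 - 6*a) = a - 6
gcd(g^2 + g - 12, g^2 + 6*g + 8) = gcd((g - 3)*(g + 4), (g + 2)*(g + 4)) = g + 4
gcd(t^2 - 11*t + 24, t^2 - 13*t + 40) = t - 8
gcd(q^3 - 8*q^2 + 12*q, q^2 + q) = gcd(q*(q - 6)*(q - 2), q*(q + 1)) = q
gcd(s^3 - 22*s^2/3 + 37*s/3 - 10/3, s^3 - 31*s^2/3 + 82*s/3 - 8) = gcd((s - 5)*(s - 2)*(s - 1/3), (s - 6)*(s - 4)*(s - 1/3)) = s - 1/3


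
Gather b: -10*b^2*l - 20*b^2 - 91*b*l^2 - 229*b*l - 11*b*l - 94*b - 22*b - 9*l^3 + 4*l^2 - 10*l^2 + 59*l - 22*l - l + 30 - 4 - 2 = b^2*(-10*l - 20) + b*(-91*l^2 - 240*l - 116) - 9*l^3 - 6*l^2 + 36*l + 24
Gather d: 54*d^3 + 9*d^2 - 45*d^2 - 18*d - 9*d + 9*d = 54*d^3 - 36*d^2 - 18*d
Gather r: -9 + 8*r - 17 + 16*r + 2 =24*r - 24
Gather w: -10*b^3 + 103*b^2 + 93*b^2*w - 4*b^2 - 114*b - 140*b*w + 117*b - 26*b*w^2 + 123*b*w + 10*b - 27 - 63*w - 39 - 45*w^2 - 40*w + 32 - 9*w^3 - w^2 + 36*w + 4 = -10*b^3 + 99*b^2 + 13*b - 9*w^3 + w^2*(-26*b - 46) + w*(93*b^2 - 17*b - 67) - 30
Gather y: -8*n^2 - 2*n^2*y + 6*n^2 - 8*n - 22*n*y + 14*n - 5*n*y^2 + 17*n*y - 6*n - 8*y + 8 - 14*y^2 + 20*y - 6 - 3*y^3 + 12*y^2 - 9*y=-2*n^2 - 3*y^3 + y^2*(-5*n - 2) + y*(-2*n^2 - 5*n + 3) + 2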